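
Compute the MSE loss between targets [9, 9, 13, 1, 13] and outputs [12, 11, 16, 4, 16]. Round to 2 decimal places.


Differences: [-3, -2, -3, -3, -3]
Squared errors: [9, 4, 9, 9, 9]
Sum of squared errors = 40
MSE = 40 / 5 = 8.00

8.00


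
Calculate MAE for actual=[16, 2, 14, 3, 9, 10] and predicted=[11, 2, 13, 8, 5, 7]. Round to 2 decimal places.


Absolute errors: [5, 0, 1, 5, 4, 3]
Sum of absolute errors = 18
MAE = 18 / 6 = 3.00

3.00


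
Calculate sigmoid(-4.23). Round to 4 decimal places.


sigmoid(z) = 1 / (1 + exp(-z))
exp(-(-4.23)) = exp(4.23) = 68.7172
1 + 68.7172 = 69.7172
1 / 69.7172 = 0.0143

0.0143


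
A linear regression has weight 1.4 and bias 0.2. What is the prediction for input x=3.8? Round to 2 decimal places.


y = 1.4 * 3.8 + (0.2)
= 5.32 + (0.2)
= 5.52

5.52


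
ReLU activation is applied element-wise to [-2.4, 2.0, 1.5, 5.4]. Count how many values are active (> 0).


ReLU(x) = max(0, x) for each element:
ReLU(-2.4) = 0
ReLU(2.0) = 2.0
ReLU(1.5) = 1.5
ReLU(5.4) = 5.4
Active neurons (>0): 3

3


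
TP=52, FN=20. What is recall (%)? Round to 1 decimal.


Recall = TP / (TP + FN) * 100
= 52 / (52 + 20)
= 52 / 72
= 0.7222
= 72.2%

72.2


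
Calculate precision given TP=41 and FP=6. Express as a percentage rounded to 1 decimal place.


Precision = TP / (TP + FP) * 100
= 41 / (41 + 6)
= 41 / 47
= 0.8723
= 87.2%

87.2


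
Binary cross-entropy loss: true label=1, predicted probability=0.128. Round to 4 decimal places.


For y=1: Loss = -log(p)
= -log(0.128)
= -(-2.0557)
= 2.0557

2.0557


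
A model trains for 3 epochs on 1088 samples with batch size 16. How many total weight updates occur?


Iterations per epoch = 1088 / 16 = 68
Total updates = iterations_per_epoch * epochs
= 68 * 3
= 204

204


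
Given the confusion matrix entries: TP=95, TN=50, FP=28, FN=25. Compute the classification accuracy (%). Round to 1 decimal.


Accuracy = (TP + TN) / (TP + TN + FP + FN) * 100
= (95 + 50) / (95 + 50 + 28 + 25)
= 145 / 198
= 0.7323
= 73.2%

73.2


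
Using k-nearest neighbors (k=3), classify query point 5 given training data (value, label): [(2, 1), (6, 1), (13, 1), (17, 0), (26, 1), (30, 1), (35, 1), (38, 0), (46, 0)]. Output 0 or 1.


Distances from query 5:
Point 6 (class 1): distance = 1
Point 2 (class 1): distance = 3
Point 13 (class 1): distance = 8
K=3 nearest neighbors: classes = [1, 1, 1]
Votes for class 1: 3 / 3
Majority vote => class 1

1


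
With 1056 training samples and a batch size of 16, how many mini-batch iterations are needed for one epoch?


Iterations per epoch = dataset_size / batch_size
= 1056 / 16
= 66

66


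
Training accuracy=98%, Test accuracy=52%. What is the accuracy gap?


Gap = train_accuracy - test_accuracy
= 98 - 52
= 46%
This large gap strongly indicates overfitting.

46


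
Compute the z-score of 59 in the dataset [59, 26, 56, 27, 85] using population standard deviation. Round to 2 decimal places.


Mean = (59 + 26 + 56 + 27 + 85) / 5 = 50.6
Variance = sum((x_i - mean)^2) / n = 489.04
Std = sqrt(489.04) = 22.1142
Z = (x - mean) / std
= (59 - 50.6) / 22.1142
= 8.4 / 22.1142
= 0.38

0.38


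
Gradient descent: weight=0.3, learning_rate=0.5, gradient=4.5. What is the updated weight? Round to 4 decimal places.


w_new = w_old - lr * gradient
= 0.3 - 0.5 * 4.5
= 0.3 - (2.25)
= -1.9500

-1.9500


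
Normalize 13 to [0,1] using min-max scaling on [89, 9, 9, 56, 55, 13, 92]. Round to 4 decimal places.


Min = 9, Max = 92
Range = 92 - 9 = 83
Scaled = (x - min) / (max - min)
= (13 - 9) / 83
= 4 / 83
= 0.0482

0.0482


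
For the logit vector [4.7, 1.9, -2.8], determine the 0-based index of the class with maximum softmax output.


Softmax is a monotonic transformation, so it preserves the argmax.
We need to find the index of the maximum logit.
Index 0: 4.7
Index 1: 1.9
Index 2: -2.8
Maximum logit = 4.7 at index 0

0


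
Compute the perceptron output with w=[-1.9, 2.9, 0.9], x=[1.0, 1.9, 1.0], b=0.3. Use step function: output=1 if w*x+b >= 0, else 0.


z = w . x + b
= -1.9*1.0 + 2.9*1.9 + 0.9*1.0 + 0.3
= -1.9 + 5.51 + 0.9 + 0.3
= 4.51 + 0.3
= 4.81
Since z = 4.81 >= 0, output = 1

1


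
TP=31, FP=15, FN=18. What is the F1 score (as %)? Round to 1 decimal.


Precision = TP / (TP + FP) = 31 / 46 = 0.6739
Recall = TP / (TP + FN) = 31 / 49 = 0.6327
F1 = 2 * P * R / (P + R)
= 2 * 0.6739 * 0.6327 / (0.6739 + 0.6327)
= 0.8527 / 1.3066
= 0.6526
As percentage: 65.3%

65.3


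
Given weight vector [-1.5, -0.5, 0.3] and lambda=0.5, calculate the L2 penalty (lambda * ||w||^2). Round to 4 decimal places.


Squaring each weight:
(-1.5)^2 = 2.25
(-0.5)^2 = 0.25
0.3^2 = 0.09
Sum of squares = 2.59
Penalty = 0.5 * 2.59 = 1.2950

1.2950


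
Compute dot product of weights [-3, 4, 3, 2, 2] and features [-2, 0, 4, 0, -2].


Element-wise products:
-3 * -2 = 6
4 * 0 = 0
3 * 4 = 12
2 * 0 = 0
2 * -2 = -4
Sum = 6 + 0 + 12 + 0 + -4
= 14

14


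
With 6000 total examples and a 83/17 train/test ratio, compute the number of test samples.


Train samples = 6000 * 83% = 4980
Test samples = 6000 - 4980
= 1020

1020


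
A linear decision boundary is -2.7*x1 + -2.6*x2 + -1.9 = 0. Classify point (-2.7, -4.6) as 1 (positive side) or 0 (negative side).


Compute -2.7 * -2.7 + -2.6 * -4.6 + -1.9
= 7.29 + 11.96 + -1.9
= 17.35
Since 17.35 >= 0, the point is on the positive side.

1


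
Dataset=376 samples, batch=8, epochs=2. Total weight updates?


Iterations per epoch = 376 / 8 = 47
Total updates = iterations_per_epoch * epochs
= 47 * 2
= 94

94


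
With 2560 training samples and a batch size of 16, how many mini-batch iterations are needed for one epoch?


Iterations per epoch = dataset_size / batch_size
= 2560 / 16
= 160

160


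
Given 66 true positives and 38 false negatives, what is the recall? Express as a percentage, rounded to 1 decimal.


Recall = TP / (TP + FN) * 100
= 66 / (66 + 38)
= 66 / 104
= 0.6346
= 63.5%

63.5


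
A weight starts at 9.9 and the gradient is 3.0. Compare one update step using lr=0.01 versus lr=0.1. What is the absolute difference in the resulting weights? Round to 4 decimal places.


With lr=0.01: w_new = 9.9 - 0.01 * 3.0 = 9.87
With lr=0.1: w_new = 9.9 - 0.1 * 3.0 = 9.6
Absolute difference = |9.87 - 9.6|
= 0.2700

0.2700


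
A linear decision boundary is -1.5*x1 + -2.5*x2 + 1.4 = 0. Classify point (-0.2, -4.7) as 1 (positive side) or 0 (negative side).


Compute -1.5 * -0.2 + -2.5 * -4.7 + 1.4
= 0.3 + 11.75 + 1.4
= 13.45
Since 13.45 >= 0, the point is on the positive side.

1


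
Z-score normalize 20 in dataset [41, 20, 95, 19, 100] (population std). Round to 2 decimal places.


Mean = (41 + 20 + 95 + 19 + 100) / 5 = 55.0
Variance = sum((x_i - mean)^2) / n = 1268.4
Std = sqrt(1268.4) = 35.6146
Z = (x - mean) / std
= (20 - 55.0) / 35.6146
= -35.0 / 35.6146
= -0.98

-0.98


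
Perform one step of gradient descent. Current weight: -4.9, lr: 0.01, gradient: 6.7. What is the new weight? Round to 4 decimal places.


w_new = w_old - lr * gradient
= -4.9 - 0.01 * 6.7
= -4.9 - (0.067)
= -4.9670

-4.9670


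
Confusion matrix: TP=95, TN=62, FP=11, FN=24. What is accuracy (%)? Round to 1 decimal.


Accuracy = (TP + TN) / (TP + TN + FP + FN) * 100
= (95 + 62) / (95 + 62 + 11 + 24)
= 157 / 192
= 0.8177
= 81.8%

81.8


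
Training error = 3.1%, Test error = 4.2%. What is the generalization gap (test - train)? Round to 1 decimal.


Generalization gap = test_error - train_error
= 4.2 - 3.1
= 1.1%
A small gap suggests good generalization.

1.1


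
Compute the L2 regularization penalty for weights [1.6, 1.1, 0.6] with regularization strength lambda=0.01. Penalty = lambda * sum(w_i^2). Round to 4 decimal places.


Squaring each weight:
1.6^2 = 2.56
1.1^2 = 1.21
0.6^2 = 0.36
Sum of squares = 4.13
Penalty = 0.01 * 4.13 = 0.0413

0.0413


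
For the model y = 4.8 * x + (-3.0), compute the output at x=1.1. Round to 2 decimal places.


y = 4.8 * 1.1 + (-3.0)
= 5.28 + (-3.0)
= 2.28

2.28


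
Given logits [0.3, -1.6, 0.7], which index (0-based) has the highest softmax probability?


Softmax is a monotonic transformation, so it preserves the argmax.
We need to find the index of the maximum logit.
Index 0: 0.3
Index 1: -1.6
Index 2: 0.7
Maximum logit = 0.7 at index 2

2


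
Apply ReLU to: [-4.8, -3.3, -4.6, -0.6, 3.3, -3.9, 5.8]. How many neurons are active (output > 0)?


ReLU(x) = max(0, x) for each element:
ReLU(-4.8) = 0
ReLU(-3.3) = 0
ReLU(-4.6) = 0
ReLU(-0.6) = 0
ReLU(3.3) = 3.3
ReLU(-3.9) = 0
ReLU(5.8) = 5.8
Active neurons (>0): 2

2


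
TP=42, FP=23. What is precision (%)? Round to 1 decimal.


Precision = TP / (TP + FP) * 100
= 42 / (42 + 23)
= 42 / 65
= 0.6462
= 64.6%

64.6


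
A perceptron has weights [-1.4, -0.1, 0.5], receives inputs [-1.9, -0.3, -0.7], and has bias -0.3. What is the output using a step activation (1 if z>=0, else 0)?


z = w . x + b
= -1.4*-1.9 + -0.1*-0.3 + 0.5*-0.7 + -0.3
= 2.66 + 0.03 + -0.35 + -0.3
= 2.34 + -0.3
= 2.04
Since z = 2.04 >= 0, output = 1

1


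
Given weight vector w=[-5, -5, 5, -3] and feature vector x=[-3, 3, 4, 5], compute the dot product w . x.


Element-wise products:
-5 * -3 = 15
-5 * 3 = -15
5 * 4 = 20
-3 * 5 = -15
Sum = 15 + -15 + 20 + -15
= 5

5


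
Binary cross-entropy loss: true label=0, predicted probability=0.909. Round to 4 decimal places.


For y=0: Loss = -log(1-p)
= -log(1 - 0.909)
= -log(0.091)
= -(-2.3969)
= 2.3969

2.3969


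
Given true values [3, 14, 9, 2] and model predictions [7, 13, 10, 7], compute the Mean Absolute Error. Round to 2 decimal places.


Absolute errors: [4, 1, 1, 5]
Sum of absolute errors = 11
MAE = 11 / 4 = 2.75

2.75


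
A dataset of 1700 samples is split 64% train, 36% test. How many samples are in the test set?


Train samples = 1700 * 64% = 1088
Test samples = 1700 - 1088
= 612

612


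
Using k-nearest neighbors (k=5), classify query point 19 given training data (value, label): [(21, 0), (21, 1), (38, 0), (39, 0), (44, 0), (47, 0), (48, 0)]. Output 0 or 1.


Distances from query 19:
Point 21 (class 0): distance = 2
Point 21 (class 1): distance = 2
Point 38 (class 0): distance = 19
Point 39 (class 0): distance = 20
Point 44 (class 0): distance = 25
K=5 nearest neighbors: classes = [0, 1, 0, 0, 0]
Votes for class 1: 1 / 5
Majority vote => class 0

0


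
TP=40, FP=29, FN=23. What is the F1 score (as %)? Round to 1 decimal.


Precision = TP / (TP + FP) = 40 / 69 = 0.5797
Recall = TP / (TP + FN) = 40 / 63 = 0.6349
F1 = 2 * P * R / (P + R)
= 2 * 0.5797 * 0.6349 / (0.5797 + 0.6349)
= 0.7361 / 1.2146
= 0.6061
As percentage: 60.6%

60.6


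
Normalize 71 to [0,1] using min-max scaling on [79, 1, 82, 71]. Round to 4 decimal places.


Min = 1, Max = 82
Range = 82 - 1 = 81
Scaled = (x - min) / (max - min)
= (71 - 1) / 81
= 70 / 81
= 0.8642

0.8642


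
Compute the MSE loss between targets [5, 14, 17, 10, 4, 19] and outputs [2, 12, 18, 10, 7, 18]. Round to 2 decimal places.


Differences: [3, 2, -1, 0, -3, 1]
Squared errors: [9, 4, 1, 0, 9, 1]
Sum of squared errors = 24
MSE = 24 / 6 = 4.00

4.00


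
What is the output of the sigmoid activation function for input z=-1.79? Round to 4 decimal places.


sigmoid(z) = 1 / (1 + exp(-z))
exp(-(-1.79)) = exp(1.79) = 5.9895
1 + 5.9895 = 6.9895
1 / 6.9895 = 0.1431

0.1431


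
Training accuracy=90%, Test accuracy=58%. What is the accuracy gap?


Gap = train_accuracy - test_accuracy
= 90 - 58
= 32%
This large gap strongly indicates overfitting.

32


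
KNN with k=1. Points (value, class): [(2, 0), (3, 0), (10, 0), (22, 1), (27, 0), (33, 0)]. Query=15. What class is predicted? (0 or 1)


Distances from query 15:
Point 10 (class 0): distance = 5
K=1 nearest neighbors: classes = [0]
Votes for class 1: 0 / 1
Majority vote => class 0

0


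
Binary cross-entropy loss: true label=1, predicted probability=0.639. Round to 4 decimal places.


For y=1: Loss = -log(p)
= -log(0.639)
= -(-0.4479)
= 0.4479

0.4479


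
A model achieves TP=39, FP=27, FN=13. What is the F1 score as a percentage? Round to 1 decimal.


Precision = TP / (TP + FP) = 39 / 66 = 0.5909
Recall = TP / (TP + FN) = 39 / 52 = 0.75
F1 = 2 * P * R / (P + R)
= 2 * 0.5909 * 0.75 / (0.5909 + 0.75)
= 0.8864 / 1.3409
= 0.661
As percentage: 66.1%

66.1


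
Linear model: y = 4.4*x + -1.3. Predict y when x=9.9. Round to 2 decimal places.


y = 4.4 * 9.9 + (-1.3)
= 43.56 + (-1.3)
= 42.26

42.26


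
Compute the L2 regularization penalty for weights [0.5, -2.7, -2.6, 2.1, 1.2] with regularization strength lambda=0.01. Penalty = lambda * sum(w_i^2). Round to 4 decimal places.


Squaring each weight:
0.5^2 = 0.25
(-2.7)^2 = 7.29
(-2.6)^2 = 6.76
2.1^2 = 4.41
1.2^2 = 1.44
Sum of squares = 20.15
Penalty = 0.01 * 20.15 = 0.2015

0.2015


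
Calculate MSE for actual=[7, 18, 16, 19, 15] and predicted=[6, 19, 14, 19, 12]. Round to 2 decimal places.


Differences: [1, -1, 2, 0, 3]
Squared errors: [1, 1, 4, 0, 9]
Sum of squared errors = 15
MSE = 15 / 5 = 3.00

3.00


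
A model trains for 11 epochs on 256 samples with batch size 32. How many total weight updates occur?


Iterations per epoch = 256 / 32 = 8
Total updates = iterations_per_epoch * epochs
= 8 * 11
= 88

88


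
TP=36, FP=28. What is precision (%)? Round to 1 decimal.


Precision = TP / (TP + FP) * 100
= 36 / (36 + 28)
= 36 / 64
= 0.5625
= 56.3%

56.3


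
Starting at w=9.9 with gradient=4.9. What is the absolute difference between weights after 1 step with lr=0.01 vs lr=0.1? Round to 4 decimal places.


With lr=0.01: w_new = 9.9 - 0.01 * 4.9 = 9.851
With lr=0.1: w_new = 9.9 - 0.1 * 4.9 = 9.41
Absolute difference = |9.851 - 9.41|
= 0.4410

0.4410


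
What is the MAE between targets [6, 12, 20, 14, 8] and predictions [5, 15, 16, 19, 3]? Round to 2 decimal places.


Absolute errors: [1, 3, 4, 5, 5]
Sum of absolute errors = 18
MAE = 18 / 5 = 3.60

3.60


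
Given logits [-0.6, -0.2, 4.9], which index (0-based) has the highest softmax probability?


Softmax is a monotonic transformation, so it preserves the argmax.
We need to find the index of the maximum logit.
Index 0: -0.6
Index 1: -0.2
Index 2: 4.9
Maximum logit = 4.9 at index 2

2


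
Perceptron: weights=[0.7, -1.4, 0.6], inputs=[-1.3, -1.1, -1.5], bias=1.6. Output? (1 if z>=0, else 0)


z = w . x + b
= 0.7*-1.3 + -1.4*-1.1 + 0.6*-1.5 + 1.6
= -0.91 + 1.54 + -0.9 + 1.6
= -0.27 + 1.6
= 1.33
Since z = 1.33 >= 0, output = 1

1


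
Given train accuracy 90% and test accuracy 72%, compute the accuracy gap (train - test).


Gap = train_accuracy - test_accuracy
= 90 - 72
= 18%
This gap suggests the model is overfitting.

18


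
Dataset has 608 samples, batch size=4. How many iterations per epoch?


Iterations per epoch = dataset_size / batch_size
= 608 / 4
= 152

152


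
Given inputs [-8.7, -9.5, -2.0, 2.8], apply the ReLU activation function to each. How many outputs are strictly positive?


ReLU(x) = max(0, x) for each element:
ReLU(-8.7) = 0
ReLU(-9.5) = 0
ReLU(-2.0) = 0
ReLU(2.8) = 2.8
Active neurons (>0): 1

1


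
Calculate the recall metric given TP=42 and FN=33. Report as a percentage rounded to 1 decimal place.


Recall = TP / (TP + FN) * 100
= 42 / (42 + 33)
= 42 / 75
= 0.56
= 56.0%

56.0


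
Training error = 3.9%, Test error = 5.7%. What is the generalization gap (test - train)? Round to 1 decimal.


Generalization gap = test_error - train_error
= 5.7 - 3.9
= 1.8%
A small gap suggests good generalization.

1.8


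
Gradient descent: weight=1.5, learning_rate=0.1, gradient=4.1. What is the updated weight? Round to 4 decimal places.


w_new = w_old - lr * gradient
= 1.5 - 0.1 * 4.1
= 1.5 - (0.41)
= 1.0900

1.0900


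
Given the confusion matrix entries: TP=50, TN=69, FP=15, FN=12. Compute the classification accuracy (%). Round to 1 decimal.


Accuracy = (TP + TN) / (TP + TN + FP + FN) * 100
= (50 + 69) / (50 + 69 + 15 + 12)
= 119 / 146
= 0.8151
= 81.5%

81.5


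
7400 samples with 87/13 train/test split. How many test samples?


Train samples = 7400 * 87% = 6438
Test samples = 7400 - 6438
= 962

962


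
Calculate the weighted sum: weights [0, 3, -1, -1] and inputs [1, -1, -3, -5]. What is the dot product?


Element-wise products:
0 * 1 = 0
3 * -1 = -3
-1 * -3 = 3
-1 * -5 = 5
Sum = 0 + -3 + 3 + 5
= 5

5


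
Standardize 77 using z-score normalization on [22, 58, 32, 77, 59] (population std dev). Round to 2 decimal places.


Mean = (22 + 58 + 32 + 77 + 59) / 5 = 49.6
Variance = sum((x_i - mean)^2) / n = 396.24
Std = sqrt(396.24) = 19.9058
Z = (x - mean) / std
= (77 - 49.6) / 19.9058
= 27.4 / 19.9058
= 1.38

1.38


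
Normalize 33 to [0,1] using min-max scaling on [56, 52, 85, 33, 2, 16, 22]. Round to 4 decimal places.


Min = 2, Max = 85
Range = 85 - 2 = 83
Scaled = (x - min) / (max - min)
= (33 - 2) / 83
= 31 / 83
= 0.3735

0.3735


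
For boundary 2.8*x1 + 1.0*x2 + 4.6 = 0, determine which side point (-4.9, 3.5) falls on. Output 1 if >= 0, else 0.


Compute 2.8 * -4.9 + 1.0 * 3.5 + 4.6
= -13.72 + 3.5 + 4.6
= -5.62
Since -5.62 < 0, the point is on the negative side.

0


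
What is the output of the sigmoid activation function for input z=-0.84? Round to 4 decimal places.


sigmoid(z) = 1 / (1 + exp(-z))
exp(-(-0.84)) = exp(0.84) = 2.3164
1 + 2.3164 = 3.3164
1 / 3.3164 = 0.3015

0.3015


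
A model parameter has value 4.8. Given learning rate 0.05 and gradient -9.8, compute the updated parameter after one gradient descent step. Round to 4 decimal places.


w_new = w_old - lr * gradient
= 4.8 - 0.05 * -9.8
= 4.8 - (-0.49)
= 5.2900

5.2900


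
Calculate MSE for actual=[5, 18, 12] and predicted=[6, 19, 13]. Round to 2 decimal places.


Differences: [-1, -1, -1]
Squared errors: [1, 1, 1]
Sum of squared errors = 3
MSE = 3 / 3 = 1.00

1.00


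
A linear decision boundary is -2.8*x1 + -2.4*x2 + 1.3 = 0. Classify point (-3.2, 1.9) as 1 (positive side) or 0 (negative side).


Compute -2.8 * -3.2 + -2.4 * 1.9 + 1.3
= 8.96 + -4.56 + 1.3
= 5.7
Since 5.7 >= 0, the point is on the positive side.

1


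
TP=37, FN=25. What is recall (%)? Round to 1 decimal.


Recall = TP / (TP + FN) * 100
= 37 / (37 + 25)
= 37 / 62
= 0.5968
= 59.7%

59.7


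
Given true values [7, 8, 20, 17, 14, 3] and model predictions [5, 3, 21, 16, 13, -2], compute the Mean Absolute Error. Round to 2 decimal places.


Absolute errors: [2, 5, 1, 1, 1, 5]
Sum of absolute errors = 15
MAE = 15 / 6 = 2.50

2.50


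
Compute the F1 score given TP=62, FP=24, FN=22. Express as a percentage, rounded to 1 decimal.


Precision = TP / (TP + FP) = 62 / 86 = 0.7209
Recall = TP / (TP + FN) = 62 / 84 = 0.7381
F1 = 2 * P * R / (P + R)
= 2 * 0.7209 * 0.7381 / (0.7209 + 0.7381)
= 1.0642 / 1.459
= 0.7294
As percentage: 72.9%

72.9


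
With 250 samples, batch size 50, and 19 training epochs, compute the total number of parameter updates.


Iterations per epoch = 250 / 50 = 5
Total updates = iterations_per_epoch * epochs
= 5 * 19
= 95

95


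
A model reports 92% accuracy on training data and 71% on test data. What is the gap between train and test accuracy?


Gap = train_accuracy - test_accuracy
= 92 - 71
= 21%
This large gap strongly indicates overfitting.

21


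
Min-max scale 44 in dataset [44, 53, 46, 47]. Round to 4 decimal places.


Min = 44, Max = 53
Range = 53 - 44 = 9
Scaled = (x - min) / (max - min)
= (44 - 44) / 9
= 0 / 9
= 0.0000

0.0000


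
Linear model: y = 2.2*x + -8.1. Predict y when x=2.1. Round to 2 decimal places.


y = 2.2 * 2.1 + (-8.1)
= 4.62 + (-8.1)
= -3.48

-3.48


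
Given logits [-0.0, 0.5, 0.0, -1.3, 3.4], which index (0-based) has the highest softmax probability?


Softmax is a monotonic transformation, so it preserves the argmax.
We need to find the index of the maximum logit.
Index 0: -0.0
Index 1: 0.5
Index 2: 0.0
Index 3: -1.3
Index 4: 3.4
Maximum logit = 3.4 at index 4

4


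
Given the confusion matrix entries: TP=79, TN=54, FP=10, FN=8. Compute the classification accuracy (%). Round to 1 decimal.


Accuracy = (TP + TN) / (TP + TN + FP + FN) * 100
= (79 + 54) / (79 + 54 + 10 + 8)
= 133 / 151
= 0.8808
= 88.1%

88.1


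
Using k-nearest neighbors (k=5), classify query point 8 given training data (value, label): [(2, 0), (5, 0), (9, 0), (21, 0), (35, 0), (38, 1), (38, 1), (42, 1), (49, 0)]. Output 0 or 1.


Distances from query 8:
Point 9 (class 0): distance = 1
Point 5 (class 0): distance = 3
Point 2 (class 0): distance = 6
Point 21 (class 0): distance = 13
Point 35 (class 0): distance = 27
K=5 nearest neighbors: classes = [0, 0, 0, 0, 0]
Votes for class 1: 0 / 5
Majority vote => class 0

0


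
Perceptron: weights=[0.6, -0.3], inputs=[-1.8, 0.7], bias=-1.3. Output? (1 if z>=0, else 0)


z = w . x + b
= 0.6*-1.8 + -0.3*0.7 + -1.3
= -1.08 + -0.21 + -1.3
= -1.29 + -1.3
= -2.59
Since z = -2.59 < 0, output = 0

0


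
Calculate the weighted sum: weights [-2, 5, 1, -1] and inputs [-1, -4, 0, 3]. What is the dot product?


Element-wise products:
-2 * -1 = 2
5 * -4 = -20
1 * 0 = 0
-1 * 3 = -3
Sum = 2 + -20 + 0 + -3
= -21

-21


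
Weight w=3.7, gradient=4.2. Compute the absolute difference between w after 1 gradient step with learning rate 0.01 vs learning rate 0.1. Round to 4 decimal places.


With lr=0.01: w_new = 3.7 - 0.01 * 4.2 = 3.658
With lr=0.1: w_new = 3.7 - 0.1 * 4.2 = 3.28
Absolute difference = |3.658 - 3.28|
= 0.3780

0.3780


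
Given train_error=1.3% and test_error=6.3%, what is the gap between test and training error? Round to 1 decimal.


Generalization gap = test_error - train_error
= 6.3 - 1.3
= 5.0%
A moderate gap.

5.0


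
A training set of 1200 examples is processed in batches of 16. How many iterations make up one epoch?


Iterations per epoch = dataset_size / batch_size
= 1200 / 16
= 75

75


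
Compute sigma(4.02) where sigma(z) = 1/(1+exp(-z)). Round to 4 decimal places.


sigmoid(z) = 1 / (1 + exp(-z))
exp(-(4.02)) = exp(-4.02) = 0.018
1 + 0.018 = 1.018
1 / 1.018 = 0.9824

0.9824


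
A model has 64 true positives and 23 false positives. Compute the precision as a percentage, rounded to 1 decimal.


Precision = TP / (TP + FP) * 100
= 64 / (64 + 23)
= 64 / 87
= 0.7356
= 73.6%

73.6


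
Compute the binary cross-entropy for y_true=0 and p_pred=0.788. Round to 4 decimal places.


For y=0: Loss = -log(1-p)
= -log(1 - 0.788)
= -log(0.212)
= -(-1.5512)
= 1.5512

1.5512


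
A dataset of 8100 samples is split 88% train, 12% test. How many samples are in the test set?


Train samples = 8100 * 88% = 7128
Test samples = 8100 - 7128
= 972

972


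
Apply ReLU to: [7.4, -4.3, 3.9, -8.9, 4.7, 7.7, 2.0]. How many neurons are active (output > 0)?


ReLU(x) = max(0, x) for each element:
ReLU(7.4) = 7.4
ReLU(-4.3) = 0
ReLU(3.9) = 3.9
ReLU(-8.9) = 0
ReLU(4.7) = 4.7
ReLU(7.7) = 7.7
ReLU(2.0) = 2.0
Active neurons (>0): 5

5


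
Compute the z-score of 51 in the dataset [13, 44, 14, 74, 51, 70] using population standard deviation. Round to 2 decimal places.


Mean = (13 + 44 + 14 + 74 + 51 + 70) / 6 = 44.3333
Variance = sum((x_i - mean)^2) / n = 580.8889
Std = sqrt(580.8889) = 24.1016
Z = (x - mean) / std
= (51 - 44.3333) / 24.1016
= 6.6667 / 24.1016
= 0.28

0.28


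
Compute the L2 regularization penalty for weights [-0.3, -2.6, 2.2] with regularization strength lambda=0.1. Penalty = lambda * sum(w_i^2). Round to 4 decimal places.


Squaring each weight:
(-0.3)^2 = 0.09
(-2.6)^2 = 6.76
2.2^2 = 4.84
Sum of squares = 11.69
Penalty = 0.1 * 11.69 = 1.1690

1.1690


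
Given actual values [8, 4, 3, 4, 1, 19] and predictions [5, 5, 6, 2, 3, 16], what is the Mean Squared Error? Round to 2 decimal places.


Differences: [3, -1, -3, 2, -2, 3]
Squared errors: [9, 1, 9, 4, 4, 9]
Sum of squared errors = 36
MSE = 36 / 6 = 6.00

6.00


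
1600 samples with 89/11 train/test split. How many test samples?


Train samples = 1600 * 89% = 1424
Test samples = 1600 - 1424
= 176

176


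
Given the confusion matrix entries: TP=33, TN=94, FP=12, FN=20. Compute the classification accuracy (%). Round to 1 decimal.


Accuracy = (TP + TN) / (TP + TN + FP + FN) * 100
= (33 + 94) / (33 + 94 + 12 + 20)
= 127 / 159
= 0.7987
= 79.9%

79.9


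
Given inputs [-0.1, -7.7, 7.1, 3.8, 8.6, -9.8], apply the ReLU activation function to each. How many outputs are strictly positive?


ReLU(x) = max(0, x) for each element:
ReLU(-0.1) = 0
ReLU(-7.7) = 0
ReLU(7.1) = 7.1
ReLU(3.8) = 3.8
ReLU(8.6) = 8.6
ReLU(-9.8) = 0
Active neurons (>0): 3

3


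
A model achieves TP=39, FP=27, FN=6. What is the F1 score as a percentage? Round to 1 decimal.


Precision = TP / (TP + FP) = 39 / 66 = 0.5909
Recall = TP / (TP + FN) = 39 / 45 = 0.8667
F1 = 2 * P * R / (P + R)
= 2 * 0.5909 * 0.8667 / (0.5909 + 0.8667)
= 1.0242 / 1.4576
= 0.7027
As percentage: 70.3%

70.3


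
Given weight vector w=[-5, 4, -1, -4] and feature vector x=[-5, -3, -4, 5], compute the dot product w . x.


Element-wise products:
-5 * -5 = 25
4 * -3 = -12
-1 * -4 = 4
-4 * 5 = -20
Sum = 25 + -12 + 4 + -20
= -3

-3


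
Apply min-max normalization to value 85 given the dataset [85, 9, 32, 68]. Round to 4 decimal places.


Min = 9, Max = 85
Range = 85 - 9 = 76
Scaled = (x - min) / (max - min)
= (85 - 9) / 76
= 76 / 76
= 1.0000

1.0000


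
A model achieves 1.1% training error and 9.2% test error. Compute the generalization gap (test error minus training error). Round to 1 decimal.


Generalization gap = test_error - train_error
= 9.2 - 1.1
= 8.1%
A moderate gap.

8.1


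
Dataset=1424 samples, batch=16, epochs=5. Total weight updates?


Iterations per epoch = 1424 / 16 = 89
Total updates = iterations_per_epoch * epochs
= 89 * 5
= 445

445


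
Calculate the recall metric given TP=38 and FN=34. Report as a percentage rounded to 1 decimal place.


Recall = TP / (TP + FN) * 100
= 38 / (38 + 34)
= 38 / 72
= 0.5278
= 52.8%

52.8


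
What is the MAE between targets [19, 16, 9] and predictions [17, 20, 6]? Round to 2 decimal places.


Absolute errors: [2, 4, 3]
Sum of absolute errors = 9
MAE = 9 / 3 = 3.00

3.00


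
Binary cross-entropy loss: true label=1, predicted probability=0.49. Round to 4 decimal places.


For y=1: Loss = -log(p)
= -log(0.49)
= -(-0.7133)
= 0.7133

0.7133


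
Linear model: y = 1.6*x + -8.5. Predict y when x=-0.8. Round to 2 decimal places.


y = 1.6 * -0.8 + (-8.5)
= -1.28 + (-8.5)
= -9.78

-9.78


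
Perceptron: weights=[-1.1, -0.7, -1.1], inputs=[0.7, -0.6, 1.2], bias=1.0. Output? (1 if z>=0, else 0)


z = w . x + b
= -1.1*0.7 + -0.7*-0.6 + -1.1*1.2 + 1.0
= -0.77 + 0.42 + -1.32 + 1.0
= -1.67 + 1.0
= -0.67
Since z = -0.67 < 0, output = 0

0


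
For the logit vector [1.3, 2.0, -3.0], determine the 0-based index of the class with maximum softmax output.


Softmax is a monotonic transformation, so it preserves the argmax.
We need to find the index of the maximum logit.
Index 0: 1.3
Index 1: 2.0
Index 2: -3.0
Maximum logit = 2.0 at index 1

1


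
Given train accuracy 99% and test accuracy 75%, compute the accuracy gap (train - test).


Gap = train_accuracy - test_accuracy
= 99 - 75
= 24%
This large gap strongly indicates overfitting.

24


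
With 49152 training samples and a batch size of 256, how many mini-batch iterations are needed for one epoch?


Iterations per epoch = dataset_size / batch_size
= 49152 / 256
= 192

192


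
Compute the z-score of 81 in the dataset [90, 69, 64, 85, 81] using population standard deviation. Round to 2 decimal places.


Mean = (90 + 69 + 64 + 85 + 81) / 5 = 77.8
Variance = sum((x_i - mean)^2) / n = 95.76
Std = sqrt(95.76) = 9.7857
Z = (x - mean) / std
= (81 - 77.8) / 9.7857
= 3.2 / 9.7857
= 0.33

0.33


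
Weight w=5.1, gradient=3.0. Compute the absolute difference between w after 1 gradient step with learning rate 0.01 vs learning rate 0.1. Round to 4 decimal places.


With lr=0.01: w_new = 5.1 - 0.01 * 3.0 = 5.07
With lr=0.1: w_new = 5.1 - 0.1 * 3.0 = 4.8
Absolute difference = |5.07 - 4.8|
= 0.2700

0.2700


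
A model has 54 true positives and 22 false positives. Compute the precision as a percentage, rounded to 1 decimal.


Precision = TP / (TP + FP) * 100
= 54 / (54 + 22)
= 54 / 76
= 0.7105
= 71.1%

71.1


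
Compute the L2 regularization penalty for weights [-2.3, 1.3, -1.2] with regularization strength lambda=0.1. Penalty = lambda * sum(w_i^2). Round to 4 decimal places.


Squaring each weight:
(-2.3)^2 = 5.29
1.3^2 = 1.69
(-1.2)^2 = 1.44
Sum of squares = 8.42
Penalty = 0.1 * 8.42 = 0.8420

0.8420


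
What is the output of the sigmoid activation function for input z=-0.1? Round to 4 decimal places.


sigmoid(z) = 1 / (1 + exp(-z))
exp(-(-0.1)) = exp(0.1) = 1.1052
1 + 1.1052 = 2.1052
1 / 2.1052 = 0.4750

0.4750


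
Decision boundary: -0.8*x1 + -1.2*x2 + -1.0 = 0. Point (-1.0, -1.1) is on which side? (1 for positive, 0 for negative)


Compute -0.8 * -1.0 + -1.2 * -1.1 + -1.0
= 0.8 + 1.32 + -1.0
= 1.12
Since 1.12 >= 0, the point is on the positive side.

1


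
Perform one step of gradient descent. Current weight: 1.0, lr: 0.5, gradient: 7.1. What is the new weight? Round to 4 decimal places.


w_new = w_old - lr * gradient
= 1.0 - 0.5 * 7.1
= 1.0 - (3.55)
= -2.5500

-2.5500


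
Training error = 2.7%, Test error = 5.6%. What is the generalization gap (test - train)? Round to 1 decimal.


Generalization gap = test_error - train_error
= 5.6 - 2.7
= 2.9%
A moderate gap.

2.9


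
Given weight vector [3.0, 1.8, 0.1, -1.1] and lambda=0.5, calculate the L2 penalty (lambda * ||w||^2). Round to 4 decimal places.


Squaring each weight:
3.0^2 = 9.0
1.8^2 = 3.24
0.1^2 = 0.01
(-1.1)^2 = 1.21
Sum of squares = 13.46
Penalty = 0.5 * 13.46 = 6.7300

6.7300


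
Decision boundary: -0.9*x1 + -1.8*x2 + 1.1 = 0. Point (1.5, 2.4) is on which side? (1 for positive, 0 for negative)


Compute -0.9 * 1.5 + -1.8 * 2.4 + 1.1
= -1.35 + -4.32 + 1.1
= -4.57
Since -4.57 < 0, the point is on the negative side.

0


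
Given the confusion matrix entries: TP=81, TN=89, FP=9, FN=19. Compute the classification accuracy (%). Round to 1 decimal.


Accuracy = (TP + TN) / (TP + TN + FP + FN) * 100
= (81 + 89) / (81 + 89 + 9 + 19)
= 170 / 198
= 0.8586
= 85.9%

85.9


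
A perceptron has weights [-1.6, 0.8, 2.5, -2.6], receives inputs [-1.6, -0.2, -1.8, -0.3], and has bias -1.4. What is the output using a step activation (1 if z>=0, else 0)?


z = w . x + b
= -1.6*-1.6 + 0.8*-0.2 + 2.5*-1.8 + -2.6*-0.3 + -1.4
= 2.56 + -0.16 + -4.5 + 0.78 + -1.4
= -1.32 + -1.4
= -2.72
Since z = -2.72 < 0, output = 0

0


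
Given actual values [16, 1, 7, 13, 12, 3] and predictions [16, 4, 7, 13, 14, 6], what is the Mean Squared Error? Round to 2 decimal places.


Differences: [0, -3, 0, 0, -2, -3]
Squared errors: [0, 9, 0, 0, 4, 9]
Sum of squared errors = 22
MSE = 22 / 6 = 3.67

3.67


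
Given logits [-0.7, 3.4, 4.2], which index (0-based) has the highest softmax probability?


Softmax is a monotonic transformation, so it preserves the argmax.
We need to find the index of the maximum logit.
Index 0: -0.7
Index 1: 3.4
Index 2: 4.2
Maximum logit = 4.2 at index 2

2


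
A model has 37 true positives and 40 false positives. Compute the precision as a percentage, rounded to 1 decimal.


Precision = TP / (TP + FP) * 100
= 37 / (37 + 40)
= 37 / 77
= 0.4805
= 48.1%

48.1


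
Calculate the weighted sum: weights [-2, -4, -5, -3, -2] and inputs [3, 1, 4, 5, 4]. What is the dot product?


Element-wise products:
-2 * 3 = -6
-4 * 1 = -4
-5 * 4 = -20
-3 * 5 = -15
-2 * 4 = -8
Sum = -6 + -4 + -20 + -15 + -8
= -53

-53


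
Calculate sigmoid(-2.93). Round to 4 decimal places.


sigmoid(z) = 1 / (1 + exp(-z))
exp(-(-2.93)) = exp(2.93) = 18.7276
1 + 18.7276 = 19.7276
1 / 19.7276 = 0.0507

0.0507


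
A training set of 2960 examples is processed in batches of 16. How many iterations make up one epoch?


Iterations per epoch = dataset_size / batch_size
= 2960 / 16
= 185

185


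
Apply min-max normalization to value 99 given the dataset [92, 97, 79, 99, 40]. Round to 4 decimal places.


Min = 40, Max = 99
Range = 99 - 40 = 59
Scaled = (x - min) / (max - min)
= (99 - 40) / 59
= 59 / 59
= 1.0000

1.0000


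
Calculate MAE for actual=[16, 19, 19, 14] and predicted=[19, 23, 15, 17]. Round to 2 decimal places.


Absolute errors: [3, 4, 4, 3]
Sum of absolute errors = 14
MAE = 14 / 4 = 3.50

3.50


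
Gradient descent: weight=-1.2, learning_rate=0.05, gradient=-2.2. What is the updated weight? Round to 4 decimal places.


w_new = w_old - lr * gradient
= -1.2 - 0.05 * -2.2
= -1.2 - (-0.11)
= -1.0900

-1.0900


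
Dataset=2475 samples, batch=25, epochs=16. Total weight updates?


Iterations per epoch = 2475 / 25 = 99
Total updates = iterations_per_epoch * epochs
= 99 * 16
= 1584

1584


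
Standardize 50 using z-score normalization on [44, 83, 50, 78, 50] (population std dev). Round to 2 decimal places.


Mean = (44 + 83 + 50 + 78 + 50) / 5 = 61.0
Variance = sum((x_i - mean)^2) / n = 260.8
Std = sqrt(260.8) = 16.1493
Z = (x - mean) / std
= (50 - 61.0) / 16.1493
= -11.0 / 16.1493
= -0.68

-0.68


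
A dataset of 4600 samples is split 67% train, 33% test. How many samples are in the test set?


Train samples = 4600 * 67% = 3082
Test samples = 4600 - 3082
= 1518

1518


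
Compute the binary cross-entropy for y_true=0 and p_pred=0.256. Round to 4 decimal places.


For y=0: Loss = -log(1-p)
= -log(1 - 0.256)
= -log(0.744)
= -(-0.2957)
= 0.2957

0.2957


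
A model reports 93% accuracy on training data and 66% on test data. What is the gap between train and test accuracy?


Gap = train_accuracy - test_accuracy
= 93 - 66
= 27%
This large gap strongly indicates overfitting.

27


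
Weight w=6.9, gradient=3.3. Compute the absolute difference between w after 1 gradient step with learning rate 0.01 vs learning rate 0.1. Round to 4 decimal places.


With lr=0.01: w_new = 6.9 - 0.01 * 3.3 = 6.867
With lr=0.1: w_new = 6.9 - 0.1 * 3.3 = 6.57
Absolute difference = |6.867 - 6.57|
= 0.2970

0.2970


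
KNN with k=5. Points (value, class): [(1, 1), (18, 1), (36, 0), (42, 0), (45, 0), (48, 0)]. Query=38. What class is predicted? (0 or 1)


Distances from query 38:
Point 36 (class 0): distance = 2
Point 42 (class 0): distance = 4
Point 45 (class 0): distance = 7
Point 48 (class 0): distance = 10
Point 18 (class 1): distance = 20
K=5 nearest neighbors: classes = [0, 0, 0, 0, 1]
Votes for class 1: 1 / 5
Majority vote => class 0

0


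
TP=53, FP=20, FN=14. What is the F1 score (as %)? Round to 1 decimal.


Precision = TP / (TP + FP) = 53 / 73 = 0.726
Recall = TP / (TP + FN) = 53 / 67 = 0.791
F1 = 2 * P * R / (P + R)
= 2 * 0.726 * 0.791 / (0.726 + 0.791)
= 1.1486 / 1.5171
= 0.7571
As percentage: 75.7%

75.7


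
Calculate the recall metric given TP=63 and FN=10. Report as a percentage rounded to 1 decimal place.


Recall = TP / (TP + FN) * 100
= 63 / (63 + 10)
= 63 / 73
= 0.863
= 86.3%

86.3


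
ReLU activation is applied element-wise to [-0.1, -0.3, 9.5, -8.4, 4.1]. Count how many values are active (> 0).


ReLU(x) = max(0, x) for each element:
ReLU(-0.1) = 0
ReLU(-0.3) = 0
ReLU(9.5) = 9.5
ReLU(-8.4) = 0
ReLU(4.1) = 4.1
Active neurons (>0): 2

2


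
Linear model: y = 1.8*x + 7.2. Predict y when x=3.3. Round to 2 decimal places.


y = 1.8 * 3.3 + (7.2)
= 5.94 + (7.2)
= 13.14

13.14


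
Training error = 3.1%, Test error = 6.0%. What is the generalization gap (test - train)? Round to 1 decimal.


Generalization gap = test_error - train_error
= 6.0 - 3.1
= 2.9%
A moderate gap.

2.9


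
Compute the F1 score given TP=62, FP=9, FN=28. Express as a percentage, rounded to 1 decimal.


Precision = TP / (TP + FP) = 62 / 71 = 0.8732
Recall = TP / (TP + FN) = 62 / 90 = 0.6889
F1 = 2 * P * R / (P + R)
= 2 * 0.8732 * 0.6889 / (0.8732 + 0.6889)
= 1.2031 / 1.5621
= 0.7702
As percentage: 77.0%

77.0


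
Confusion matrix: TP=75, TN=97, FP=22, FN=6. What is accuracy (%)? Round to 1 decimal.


Accuracy = (TP + TN) / (TP + TN + FP + FN) * 100
= (75 + 97) / (75 + 97 + 22 + 6)
= 172 / 200
= 0.86
= 86.0%

86.0


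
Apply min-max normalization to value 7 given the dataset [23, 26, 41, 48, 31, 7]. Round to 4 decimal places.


Min = 7, Max = 48
Range = 48 - 7 = 41
Scaled = (x - min) / (max - min)
= (7 - 7) / 41
= 0 / 41
= 0.0000

0.0000


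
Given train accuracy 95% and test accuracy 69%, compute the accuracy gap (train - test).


Gap = train_accuracy - test_accuracy
= 95 - 69
= 26%
This large gap strongly indicates overfitting.

26


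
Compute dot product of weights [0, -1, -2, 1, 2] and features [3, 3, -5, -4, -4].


Element-wise products:
0 * 3 = 0
-1 * 3 = -3
-2 * -5 = 10
1 * -4 = -4
2 * -4 = -8
Sum = 0 + -3 + 10 + -4 + -8
= -5

-5


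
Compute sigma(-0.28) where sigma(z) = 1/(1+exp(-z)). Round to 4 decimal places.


sigmoid(z) = 1 / (1 + exp(-z))
exp(-(-0.28)) = exp(0.28) = 1.3231
1 + 1.3231 = 2.3231
1 / 2.3231 = 0.4305

0.4305


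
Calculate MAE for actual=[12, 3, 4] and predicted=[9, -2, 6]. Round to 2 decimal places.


Absolute errors: [3, 5, 2]
Sum of absolute errors = 10
MAE = 10 / 3 = 3.33

3.33


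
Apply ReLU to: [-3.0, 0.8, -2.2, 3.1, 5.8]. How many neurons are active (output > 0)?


ReLU(x) = max(0, x) for each element:
ReLU(-3.0) = 0
ReLU(0.8) = 0.8
ReLU(-2.2) = 0
ReLU(3.1) = 3.1
ReLU(5.8) = 5.8
Active neurons (>0): 3

3


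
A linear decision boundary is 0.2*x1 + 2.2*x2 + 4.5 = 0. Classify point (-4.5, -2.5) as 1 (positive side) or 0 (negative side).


Compute 0.2 * -4.5 + 2.2 * -2.5 + 4.5
= -0.9 + -5.5 + 4.5
= -1.9
Since -1.9 < 0, the point is on the negative side.

0


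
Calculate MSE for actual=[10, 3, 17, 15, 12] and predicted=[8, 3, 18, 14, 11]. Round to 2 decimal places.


Differences: [2, 0, -1, 1, 1]
Squared errors: [4, 0, 1, 1, 1]
Sum of squared errors = 7
MSE = 7 / 5 = 1.40

1.40


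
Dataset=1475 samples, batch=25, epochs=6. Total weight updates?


Iterations per epoch = 1475 / 25 = 59
Total updates = iterations_per_epoch * epochs
= 59 * 6
= 354

354


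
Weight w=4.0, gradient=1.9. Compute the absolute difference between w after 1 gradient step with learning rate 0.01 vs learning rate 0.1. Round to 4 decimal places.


With lr=0.01: w_new = 4.0 - 0.01 * 1.9 = 3.981
With lr=0.1: w_new = 4.0 - 0.1 * 1.9 = 3.81
Absolute difference = |3.981 - 3.81|
= 0.1710

0.1710


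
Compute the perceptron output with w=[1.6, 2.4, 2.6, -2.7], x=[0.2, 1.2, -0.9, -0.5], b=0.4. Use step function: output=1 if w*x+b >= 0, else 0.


z = w . x + b
= 1.6*0.2 + 2.4*1.2 + 2.6*-0.9 + -2.7*-0.5 + 0.4
= 0.32 + 2.88 + -2.34 + 1.35 + 0.4
= 2.21 + 0.4
= 2.61
Since z = 2.61 >= 0, output = 1

1


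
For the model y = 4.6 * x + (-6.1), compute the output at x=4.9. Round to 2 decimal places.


y = 4.6 * 4.9 + (-6.1)
= 22.54 + (-6.1)
= 16.44

16.44


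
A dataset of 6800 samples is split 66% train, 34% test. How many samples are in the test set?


Train samples = 6800 * 66% = 4488
Test samples = 6800 - 4488
= 2312

2312


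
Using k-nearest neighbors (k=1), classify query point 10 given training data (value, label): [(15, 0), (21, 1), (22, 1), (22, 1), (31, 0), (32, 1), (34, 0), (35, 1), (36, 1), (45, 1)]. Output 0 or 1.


Distances from query 10:
Point 15 (class 0): distance = 5
K=1 nearest neighbors: classes = [0]
Votes for class 1: 0 / 1
Majority vote => class 0

0


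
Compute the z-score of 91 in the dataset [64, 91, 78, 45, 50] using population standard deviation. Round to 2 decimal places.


Mean = (64 + 91 + 78 + 45 + 50) / 5 = 65.6
Variance = sum((x_i - mean)^2) / n = 293.84
Std = sqrt(293.84) = 17.1418
Z = (x - mean) / std
= (91 - 65.6) / 17.1418
= 25.4 / 17.1418
= 1.48

1.48
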